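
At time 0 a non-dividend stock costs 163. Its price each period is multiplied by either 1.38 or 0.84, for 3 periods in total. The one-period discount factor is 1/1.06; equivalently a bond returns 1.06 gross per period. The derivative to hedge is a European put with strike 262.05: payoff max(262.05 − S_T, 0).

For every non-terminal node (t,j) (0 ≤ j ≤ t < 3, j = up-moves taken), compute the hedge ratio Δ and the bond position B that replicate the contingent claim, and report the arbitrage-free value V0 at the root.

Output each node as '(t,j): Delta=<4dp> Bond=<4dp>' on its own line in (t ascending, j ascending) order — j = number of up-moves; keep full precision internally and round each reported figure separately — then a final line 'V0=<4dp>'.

No-arbitrage ⇒ martingale measure with p* = (R−d)/(u−d) = 0.4074.
Terminal payoffs: V(3,0)=165.4392, V(3,1)=103.3323, V(3,2)=1.2996, V(3,3)=0.0000
Node (2,0) S=115.0128: V=(p*·103.3323+(1−p*)·165.4392)/1.06=132.2042; Δ=(103.3323−165.4392)/(158.7177−96.6108)=-1.0000; B=V−Δ·S=247.2170
Node (2,1) S=188.9496: V=(p*·1.2996+(1−p*)·103.3323)/1.06=58.2674; Δ=(1.2996−103.3323)/(260.7504−158.7177)=-1.0000; B=V−Δ·S=247.2170
Node (2,2) S=310.4172: V=(p*·0.0000+(1−p*)·1.2996)/1.06=0.7265; Δ=(0.0000−1.2996)/(428.3757−260.7504)=-0.0078; B=V−Δ·S=3.1331
Node (1,0) S=136.9200: V=(p*·58.2674+(1−p*)·132.2042)/1.06=96.3036; Δ=(58.2674−132.2042)/(188.9496−115.0128)=-1.0000; B=V−Δ·S=233.2236
Node (1,1) S=224.9400: V=(p*·0.7265+(1−p*)·58.2674)/1.06=32.8536; Δ=(0.7265−58.2674)/(310.4172−188.9496)=-0.4737; B=V−Δ·S=139.4108
Node (0,0) S=163.0000: V=(p*·32.8536+(1−p*)·96.3036)/1.06=66.4656; Δ=(32.8536−96.3036)/(224.9400−136.9200)=-0.7209; B=V−Δ·S=183.9656
Root portfolio cost Δ·163+B reproduces V0=66.4656.

(0,0): Delta=-0.7209 Bond=183.9656
(1,0): Delta=-1.0000 Bond=233.2236
(1,1): Delta=-0.4737 Bond=139.4108
(2,0): Delta=-1.0000 Bond=247.2170
(2,1): Delta=-1.0000 Bond=247.2170
(2,2): Delta=-0.0078 Bond=3.1331
V0=66.4656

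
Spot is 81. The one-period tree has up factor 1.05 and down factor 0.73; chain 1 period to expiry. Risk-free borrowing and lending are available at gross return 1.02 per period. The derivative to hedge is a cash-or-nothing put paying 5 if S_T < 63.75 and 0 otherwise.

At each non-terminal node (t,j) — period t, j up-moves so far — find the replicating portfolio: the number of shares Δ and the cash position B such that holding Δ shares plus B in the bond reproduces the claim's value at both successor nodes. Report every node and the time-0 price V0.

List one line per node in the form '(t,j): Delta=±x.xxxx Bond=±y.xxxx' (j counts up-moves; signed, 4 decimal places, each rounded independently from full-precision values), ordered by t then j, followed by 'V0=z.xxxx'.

(0,0): Delta=-0.1929 Bond=16.0846
V0=0.4596

The replicating-portfolio and risk-neutral prices coincide; use p* = (1.02−0.73)/(1.05−0.73) = 0.9062 for the latter.
Payoff layer (t=1): V(1,0)=5.0000, V(1,1)=0.0000
(0,0): S=81.0000. Δ = (V_up−V_dn)/(S_up−S_dn) = (0.0000−5.0000)/(85.0500−59.1300) = -0.1929. V = [p*·0.0000 + (1−p*)·5.0000]/1.02 = 0.4596. B = V − Δ·S = 16.0846.
Each (Δ,B) replicates both successor values, so the strategy is self-financing and V0 is arbitrage-free.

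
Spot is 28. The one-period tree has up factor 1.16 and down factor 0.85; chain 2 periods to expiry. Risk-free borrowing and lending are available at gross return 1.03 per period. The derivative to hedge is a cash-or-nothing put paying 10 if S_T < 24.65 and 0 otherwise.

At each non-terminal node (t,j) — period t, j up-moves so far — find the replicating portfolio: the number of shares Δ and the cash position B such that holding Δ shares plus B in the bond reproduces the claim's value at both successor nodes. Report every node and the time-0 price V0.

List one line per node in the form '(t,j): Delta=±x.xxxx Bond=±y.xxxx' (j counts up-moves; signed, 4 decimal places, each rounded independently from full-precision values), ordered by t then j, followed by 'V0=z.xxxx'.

(0,0): Delta=-0.4691 Bond=14.7912
(1,0): Delta=-1.3554 Bond=36.3295
(1,1): Delta=0.0000 Bond=0.0000
V0=1.6576

Since d<R<u, set p* = (R−d)/(u−d) = 0.5806; price each node as the discounted p*-expectation of its children.
Terminal payoffs: V(2,0)=10.0000, V(2,1)=0.0000, V(2,2)=0.0000
Node (1,0) S=23.8000: V=(p*·0.0000+(1−p*)·10.0000)/1.03=4.0714; Δ=(0.0000−10.0000)/(27.6080−20.2300)=-1.3554; B=V−Δ·S=36.3295
Node (1,1) S=32.4800: V=(p*·0.0000+(1−p*)·0.0000)/1.03=0.0000; Δ=(0.0000−0.0000)/(37.6768−27.6080)=0.0000; B=V−Δ·S=0.0000
Node (0,0) S=28.0000: V=(p*·0.0000+(1−p*)·4.0714)/1.03=1.6576; Δ=(0.0000−4.0714)/(32.4800−23.8000)=-0.4691; B=V−Δ·S=14.7912
Self-financing check: at every node Δ·S+B equals the discounted successor values.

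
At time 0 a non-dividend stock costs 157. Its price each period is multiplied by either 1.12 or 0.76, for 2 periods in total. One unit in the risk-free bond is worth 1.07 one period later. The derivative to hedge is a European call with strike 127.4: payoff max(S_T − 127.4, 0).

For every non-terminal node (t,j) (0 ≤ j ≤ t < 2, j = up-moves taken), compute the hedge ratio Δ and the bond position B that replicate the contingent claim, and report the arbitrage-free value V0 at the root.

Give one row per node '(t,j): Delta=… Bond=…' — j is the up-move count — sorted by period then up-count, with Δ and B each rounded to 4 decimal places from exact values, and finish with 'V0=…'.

No-arbitrage ⇒ martingale measure with p* = (R−d)/(u−d) = 0.8611.
Terminal values V(2,·): V(2,0)=0.0000, V(2,1)=6.2384, V(2,2)=69.5408
(1,0): S=119.3200. Δ = (V_up−V_dn)/(S_up−S_dn) = (6.2384−0.0000)/(133.6384−90.6832) = 0.1452. V = [p*·6.2384 + (1−p*)·0.0000]/1.07 = 5.0205. B = V − Δ·S = -12.3084.
(1,1): S=175.8400. Δ = (V_up−V_dn)/(S_up−S_dn) = (69.5408−6.2384)/(196.9408−133.6384) = 1.0000. V = [p*·69.5408 + (1−p*)·6.2384]/1.07 = 56.7746. B = V − Δ·S = -119.0654.
(0,0): S=157.0000. Δ = (V_up−V_dn)/(S_up−S_dn) = (56.7746−5.0205)/(175.8400−119.3200) = 0.9157. V = [p*·56.7746 + (1−p*)·5.0205]/1.07 = 46.3425. B = V − Δ·S = -97.4187.
Self-financing check: at every node Δ·S+B equals the discounted successor values.

(0,0): Delta=0.9157 Bond=-97.4187
(1,0): Delta=0.1452 Bond=-12.3084
(1,1): Delta=1.0000 Bond=-119.0654
V0=46.3425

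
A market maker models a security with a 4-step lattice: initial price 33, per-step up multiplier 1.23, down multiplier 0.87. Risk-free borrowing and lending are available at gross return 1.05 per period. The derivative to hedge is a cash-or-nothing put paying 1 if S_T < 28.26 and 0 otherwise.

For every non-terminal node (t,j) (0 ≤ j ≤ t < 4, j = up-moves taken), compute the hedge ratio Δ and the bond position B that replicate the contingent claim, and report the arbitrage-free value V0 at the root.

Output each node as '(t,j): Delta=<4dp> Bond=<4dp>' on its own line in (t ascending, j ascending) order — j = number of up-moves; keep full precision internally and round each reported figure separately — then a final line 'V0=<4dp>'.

(0,0): Delta=-0.0273 Bond=1.1569
(1,0): Delta=-0.0439 Bond=1.6917
(1,1): Delta=-0.0155 Bond=0.7379
(2,0): Delta=-0.0530 Bond=2.0030
(2,1): Delta=-0.0375 Bond=1.5495
(2,2): Delta=0.0000 Bond=0.0000
(3,0): Delta=0.0000 Bond=0.9524
(3,1): Delta=-0.0904 Bond=3.2540
(3,2): Delta=0.0000 Bond=0.0000
(3,3): Delta=0.0000 Bond=0.0000
V0=0.2571

Under the risk-neutral measure, an up-move has probability p* = (R−d)/(u−d) = 0.5000 and values discount at R = 1.05.
Terminal payoffs: V(4,0)=1.0000, V(4,1)=1.0000, V(4,2)=0.0000, V(4,3)=0.0000, V(4,4)=0.0000
  t=3,j=0: stock 21.7306 → up 26.7286 (V=1.0000), down 18.9056 (V=1.0000). Price 0.9524; hedge Δ=0.0000, bond B=0.9524.
  t=3,j=1: stock 30.7226 → up 37.7888 (V=0.0000), down 26.7286 (V=1.0000). Price 0.4762; hedge Δ=-0.0904, bond B=3.2540.
  t=3,j=2: stock 43.4354 → up 53.4255 (V=0.0000), down 37.7888 (V=0.0000). Price 0.0000; hedge Δ=0.0000, bond B=0.0000.
  t=3,j=3: stock 61.4086 → up 75.5326 (V=0.0000), down 53.4255 (V=0.0000). Price 0.0000; hedge Δ=0.0000, bond B=0.0000.
  t=2,j=0: stock 24.9777 → up 30.7226 (V=0.4762), down 21.7306 (V=0.9524). Price 0.6803; hedge Δ=-0.0530, bond B=2.0030.
  t=2,j=1: stock 35.3133 → up 43.4354 (V=0.0000), down 30.7226 (V=0.4762). Price 0.2268; hedge Δ=-0.0375, bond B=1.5495.
  t=2,j=2: stock 49.9257 → up 61.4086 (V=0.0000), down 43.4354 (V=0.0000). Price 0.0000; hedge Δ=0.0000, bond B=0.0000.
  t=1,j=0: stock 28.7100 → up 35.3133 (V=0.2268), down 24.9777 (V=0.6803). Price 0.4319; hedge Δ=-0.0439, bond B=1.6917.
  t=1,j=1: stock 40.5900 → up 49.9257 (V=0.0000), down 35.3133 (V=0.2268). Price 0.1080; hedge Δ=-0.0155, bond B=0.7379.
  t=0,j=0: stock 33.0000 → up 40.5900 (V=0.1080), down 28.7100 (V=0.4319). Price 0.2571; hedge Δ=-0.0273, bond B=1.1569.
Each (Δ,B) replicates both successor values, so the strategy is self-financing and V0 is arbitrage-free.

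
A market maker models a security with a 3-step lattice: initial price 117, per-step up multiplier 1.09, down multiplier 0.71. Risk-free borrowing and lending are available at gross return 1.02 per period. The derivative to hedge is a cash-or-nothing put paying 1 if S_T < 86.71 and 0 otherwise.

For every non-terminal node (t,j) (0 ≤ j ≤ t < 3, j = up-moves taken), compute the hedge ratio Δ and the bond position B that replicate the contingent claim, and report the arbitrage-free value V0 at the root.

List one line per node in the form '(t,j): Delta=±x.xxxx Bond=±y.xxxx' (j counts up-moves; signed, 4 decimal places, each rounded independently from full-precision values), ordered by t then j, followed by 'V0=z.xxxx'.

No-arbitrage ⇒ martingale measure with p* = (R−d)/(u−d) = 0.8158.
At expiry t=3: V(3,0)=1.0000, V(3,1)=1.0000, V(3,2)=0.0000, V(3,3)=0.0000
(2,0): S=58.9797. Δ = (V_up−V_dn)/(S_up−S_dn) = (1.0000−1.0000)/(64.2879−41.8756) = 0.0000. V = [p*·1.0000 + (1−p*)·1.0000]/1.02 = 0.9804. B = V − Δ·S = 0.9804.
(2,1): S=90.5463. Δ = (V_up−V_dn)/(S_up−S_dn) = (0.0000−1.0000)/(98.6955−64.2879) = -0.0291. V = [p*·0.0000 + (1−p*)·1.0000]/1.02 = 0.1806. B = V − Δ·S = 2.8122.
(2,2): S=139.0077. Δ = (V_up−V_dn)/(S_up−S_dn) = (0.0000−0.0000)/(151.5184−98.6955) = 0.0000. V = [p*·0.0000 + (1−p*)·0.0000]/1.02 = 0.0000. B = V − Δ·S = 0.0000.
(1,0): S=83.0700. Δ = (V_up−V_dn)/(S_up−S_dn) = (0.1806−0.9804)/(90.5463−58.9797) = -0.0253. V = [p*·0.1806 + (1−p*)·0.9804]/1.02 = 0.3215. B = V − Δ·S = 2.4262.
(1,1): S=127.5300. Δ = (V_up−V_dn)/(S_up−S_dn) = (0.0000−0.1806)/(139.0077−90.5463) = -0.0037. V = [p*·0.0000 + (1−p*)·0.1806]/1.02 = 0.0326. B = V − Δ·S = 0.5079.
(0,0): S=117.0000. Δ = (V_up−V_dn)/(S_up−S_dn) = (0.0326−0.3215)/(127.5300−83.0700) = -0.0065. V = [p*·0.0326 + (1−p*)·0.3215]/1.02 = 0.0841. B = V − Δ·S = 0.8444.
Check: Δ(0,0)·S0 + B(0,0) = 0.0841 = V0.

(0,0): Delta=-0.0065 Bond=0.8444
(1,0): Delta=-0.0253 Bond=2.4262
(1,1): Delta=-0.0037 Bond=0.5079
(2,0): Delta=0.0000 Bond=0.9804
(2,1): Delta=-0.0291 Bond=2.8122
(2,2): Delta=0.0000 Bond=0.0000
V0=0.0841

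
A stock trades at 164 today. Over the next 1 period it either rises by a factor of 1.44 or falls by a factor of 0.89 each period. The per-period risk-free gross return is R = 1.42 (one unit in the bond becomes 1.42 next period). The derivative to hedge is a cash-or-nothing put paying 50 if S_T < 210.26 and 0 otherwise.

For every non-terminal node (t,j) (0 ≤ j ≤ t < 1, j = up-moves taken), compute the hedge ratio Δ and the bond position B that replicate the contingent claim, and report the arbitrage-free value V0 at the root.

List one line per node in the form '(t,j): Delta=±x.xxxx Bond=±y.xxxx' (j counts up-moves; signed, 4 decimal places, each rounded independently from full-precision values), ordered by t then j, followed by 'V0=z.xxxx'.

(0,0): Delta=-0.5543 Bond=92.1895
V0=1.2804

Risk-neutral probability p* = (R−d)/(u−d) = (1.42−0.89)/(1.44−0.89) = 0.9636.
Terminal values V(1,·): V(1,0)=50.0000, V(1,1)=0.0000
(0,0): S=164.0000. Δ = (V_up−V_dn)/(S_up−S_dn) = (0.0000−50.0000)/(236.1600−145.9600) = -0.5543. V = [p*·0.0000 + (1−p*)·50.0000]/1.42 = 1.2804. B = V − Δ·S = 92.1895.
Self-financing check: at every node Δ·S+B equals the discounted successor values.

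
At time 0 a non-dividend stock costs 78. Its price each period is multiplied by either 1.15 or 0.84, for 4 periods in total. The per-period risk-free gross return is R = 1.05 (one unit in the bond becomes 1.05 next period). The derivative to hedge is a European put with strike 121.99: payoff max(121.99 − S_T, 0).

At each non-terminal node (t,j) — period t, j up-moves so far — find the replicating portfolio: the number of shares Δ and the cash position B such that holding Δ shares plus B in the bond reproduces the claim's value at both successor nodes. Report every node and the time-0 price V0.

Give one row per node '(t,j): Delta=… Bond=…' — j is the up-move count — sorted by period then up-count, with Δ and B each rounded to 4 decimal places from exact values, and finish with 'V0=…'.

(0,0): Delta=-0.8397 Bond=90.3598
(1,0): Delta=-1.0000 Bond=105.3795
(1,1): Delta=-0.7840 Bond=89.8769
(2,0): Delta=-1.0000 Bond=110.6485
(2,1): Delta=-1.0000 Bond=110.6485
(2,2): Delta=-0.7088 Bond=86.6194
(3,0): Delta=-1.0000 Bond=116.1810
(3,1): Delta=-1.0000 Bond=116.1810
(3,2): Delta=-1.0000 Bond=116.1810
(3,3): Delta=-0.6075 Bond=78.9358
V0=24.8619

The replicating-portfolio and risk-neutral prices coincide; use p* = (1.05−0.84)/(1.15−0.84) = 0.6774 for the latter.
At expiry t=4: V(4,0)=83.1560, V(4,1)=68.8245, V(4,2)=49.2038, V(4,3)=22.3423, V(4,4)=0.0000
(3,0): S=46.2309. Δ = (V_up−V_dn)/(S_up−S_dn) = (68.8245−83.1560)/(53.1655−38.8340) = -1.0000. V = [p*·68.8245 + (1−p*)·83.1560]/1.05 = 69.9500. B = V − Δ·S = 116.1810.
(3,1): S=63.2923. Δ = (V_up−V_dn)/(S_up−S_dn) = (49.2038−68.8245)/(72.7862−53.1655) = -1.0000. V = [p*·49.2038 + (1−p*)·68.8245]/1.05 = 52.8886. B = V − Δ·S = 116.1810.
(3,2): S=86.6502. Δ = (V_up−V_dn)/(S_up−S_dn) = (22.3423−49.2038)/(99.6477−72.7862) = -1.0000. V = [p*·22.3423 + (1−p*)·49.2038]/1.05 = 29.5308. B = V − Δ·S = 116.1810.
(3,3): S=118.6282. Δ = (V_up−V_dn)/(S_up−S_dn) = (0.0000−22.3423)/(136.4225−99.6477) = -0.6075. V = [p*·0.0000 + (1−p*)·22.3423]/1.05 = 6.8640. B = V − Δ·S = 78.9358.
(2,0): S=55.0368. Δ = (V_up−V_dn)/(S_up−S_dn) = (52.8886−69.9500)/(63.2923−46.2309) = -1.0000. V = [p*·52.8886 + (1−p*)·69.9500]/1.05 = 55.6117. B = V − Δ·S = 110.6485.
(2,1): S=75.3480. Δ = (V_up−V_dn)/(S_up−S_dn) = (29.5308−52.8886)/(86.6502−63.2923) = -1.0000. V = [p*·29.5308 + (1−p*)·52.8886]/1.05 = 35.3005. B = V − Δ·S = 110.6485.
(2,2): S=103.1550. Δ = (V_up−V_dn)/(S_up−S_dn) = (6.8640−29.5308)/(118.6282−86.6502) = -0.7088. V = [p*·6.8640 + (1−p*)·29.5308]/1.05 = 13.5008. B = V − Δ·S = 86.6194.
(1,0): S=65.5200. Δ = (V_up−V_dn)/(S_up−S_dn) = (35.3005−55.6117)/(75.3480−55.0368) = -1.0000. V = [p*·35.3005 + (1−p*)·55.6117]/1.05 = 39.8595. B = V − Δ·S = 105.3795.
(1,1): S=89.7000. Δ = (V_up−V_dn)/(S_up−S_dn) = (13.5008−35.3005)/(103.1550−75.3480) = -0.7840. V = [p*·13.5008 + (1−p*)·35.3005]/1.05 = 19.5552. B = V − Δ·S = 89.8769.
(0,0): S=78.0000. Δ = (V_up−V_dn)/(S_up−S_dn) = (19.5552−39.8595)/(89.7000−65.5200) = -0.8397. V = [p*·19.5552 + (1−p*)·39.8595]/1.05 = 24.8619. B = V − Δ·S = 90.3598.
Self-financing check: at every node Δ·S+B equals the discounted successor values.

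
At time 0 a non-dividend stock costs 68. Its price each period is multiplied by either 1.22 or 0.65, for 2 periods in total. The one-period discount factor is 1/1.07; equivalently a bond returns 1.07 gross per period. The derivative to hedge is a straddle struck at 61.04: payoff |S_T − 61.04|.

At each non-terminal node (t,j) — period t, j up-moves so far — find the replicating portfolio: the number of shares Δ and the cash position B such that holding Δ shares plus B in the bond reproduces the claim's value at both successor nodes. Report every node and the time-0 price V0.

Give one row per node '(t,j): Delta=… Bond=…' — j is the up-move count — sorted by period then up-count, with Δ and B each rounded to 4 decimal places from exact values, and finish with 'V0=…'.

(0,0): Delta=0.4274 Bond=-5.6497
(1,0): Delta=-1.0000 Bond=57.0467
(1,1): Delta=0.6990 Bond=-28.5781
V0=23.4148

Risk-neutral probability p* = (R−d)/(u−d) = (1.07−0.65)/(1.22−0.65) = 0.7368.
Payoff layer (t=2): V(2,0)=32.3100, V(2,1)=7.1160, V(2,2)=40.1712
  t=1,j=0: stock 44.2000 → up 53.9240 (V=7.1160), down 28.7300 (V=32.3100). Price 12.8467; hedge Δ=-1.0000, bond B=57.0467.
  t=1,j=1: stock 82.9600 → up 101.2112 (V=40.1712), down 53.9240 (V=7.1160). Price 29.4135; hedge Δ=0.6990, bond B=-28.5781.
  t=0,j=0: stock 68.0000 → up 82.9600 (V=29.4135), down 44.2000 (V=12.8467). Price 23.4148; hedge Δ=0.4274, bond B=-5.6497.
Each (Δ,B) replicates both successor values, so the strategy is self-financing and V0 is arbitrage-free.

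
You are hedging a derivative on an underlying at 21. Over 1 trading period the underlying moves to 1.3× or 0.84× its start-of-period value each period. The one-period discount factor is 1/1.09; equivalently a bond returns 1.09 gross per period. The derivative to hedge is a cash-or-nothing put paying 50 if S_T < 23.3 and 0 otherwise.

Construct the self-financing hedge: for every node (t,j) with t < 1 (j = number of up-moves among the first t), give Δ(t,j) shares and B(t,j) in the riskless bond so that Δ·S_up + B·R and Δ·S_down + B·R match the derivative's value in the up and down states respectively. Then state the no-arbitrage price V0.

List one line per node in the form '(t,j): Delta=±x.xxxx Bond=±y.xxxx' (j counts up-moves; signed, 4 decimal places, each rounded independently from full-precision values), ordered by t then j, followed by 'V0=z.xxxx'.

Since d<R<u, set p* = (R−d)/(u−d) = 0.5435; price each node as the discounted p*-expectation of its children.
At expiry t=1: V(1,0)=50.0000, V(1,1)=0.0000
Node (0,0) S=21.0000: V=(p*·0.0000+(1−p*)·50.0000)/1.09=20.9414; Δ=(0.0000−50.0000)/(27.3000−17.6400)=-5.1760; B=V−Δ·S=129.6370
Check: Δ(0,0)·S0 + B(0,0) = 20.9414 = V0.

(0,0): Delta=-5.1760 Bond=129.6370
V0=20.9414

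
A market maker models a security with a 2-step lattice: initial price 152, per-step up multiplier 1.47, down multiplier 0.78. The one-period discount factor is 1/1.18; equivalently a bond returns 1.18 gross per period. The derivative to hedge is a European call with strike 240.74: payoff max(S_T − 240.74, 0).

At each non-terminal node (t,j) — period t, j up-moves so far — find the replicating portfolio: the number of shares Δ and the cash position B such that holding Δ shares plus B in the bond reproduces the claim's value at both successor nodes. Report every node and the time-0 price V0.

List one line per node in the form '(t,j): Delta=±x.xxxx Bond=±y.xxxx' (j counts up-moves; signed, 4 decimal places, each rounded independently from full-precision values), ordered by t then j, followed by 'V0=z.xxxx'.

Risk-neutral probability p* = (R−d)/(u−d) = (1.18−0.78)/(1.47−0.78) = 0.5797.
At expiry t=2: V(2,0)=0.0000, V(2,1)=0.0000, V(2,2)=87.7168
(1,0): S=118.5600. Δ = (V_up−V_dn)/(S_up−S_dn) = (0.0000−0.0000)/(174.2832−92.4768) = 0.0000. V = [p*·0.0000 + (1−p*)·0.0000]/1.18 = 0.0000. B = V − Δ·S = 0.0000.
(1,1): S=223.4400. Δ = (V_up−V_dn)/(S_up−S_dn) = (87.7168−0.0000)/(328.4568−174.2832) = 0.5689. V = [p*·87.7168 + (1−p*)·0.0000]/1.18 = 43.0935. B = V − Δ·S = -84.0323.
(0,0): S=152.0000. Δ = (V_up−V_dn)/(S_up−S_dn) = (43.0935−0.0000)/(223.4400−118.5600) = 0.4109. V = [p*·43.0935 + (1−p*)·0.0000]/1.18 = 21.1710. B = V − Δ·S = -41.2834.
Check: Δ(0,0)·S0 + B(0,0) = 21.1710 = V0.

(0,0): Delta=0.4109 Bond=-41.2834
(1,0): Delta=0.0000 Bond=0.0000
(1,1): Delta=0.5689 Bond=-84.0323
V0=21.1710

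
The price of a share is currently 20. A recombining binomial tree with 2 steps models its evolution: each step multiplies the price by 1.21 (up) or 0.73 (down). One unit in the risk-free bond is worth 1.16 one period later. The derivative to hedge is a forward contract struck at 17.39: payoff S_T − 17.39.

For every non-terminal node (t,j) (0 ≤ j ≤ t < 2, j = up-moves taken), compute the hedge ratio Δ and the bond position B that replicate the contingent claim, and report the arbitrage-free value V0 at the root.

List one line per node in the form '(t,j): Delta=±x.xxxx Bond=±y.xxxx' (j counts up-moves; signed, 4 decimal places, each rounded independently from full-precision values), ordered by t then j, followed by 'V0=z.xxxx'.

The replicating-portfolio and risk-neutral prices coincide; use p* = (1.16−0.73)/(1.21−0.73) = 0.8958 for the latter.
Terminal payoffs: V(2,0)=-6.7320, V(2,1)=0.2760, V(2,2)=11.8920
(1,0): S=14.6000. Δ = (V_up−V_dn)/(S_up−S_dn) = (0.2760−-6.7320)/(17.6660−10.6580) = 1.0000. V = [p*·0.2760 + (1−p*)·-6.7320]/1.16 = -0.3914. B = V − Δ·S = -14.9914.
(1,1): S=24.2000. Δ = (V_up−V_dn)/(S_up−S_dn) = (11.8920−0.2760)/(29.2820−17.6660) = 1.0000. V = [p*·11.8920 + (1−p*)·0.2760]/1.16 = 9.2086. B = V − Δ·S = -14.9914.
(0,0): S=20.0000. Δ = (V_up−V_dn)/(S_up−S_dn) = (9.2086−-0.3914)/(24.2000−14.6000) = 1.0000. V = [p*·9.2086 + (1−p*)·-0.3914]/1.16 = 7.0764. B = V − Δ·S = -12.9236.
The time-0 hedge costs 7.0764, which is the no-arbitrage price.

(0,0): Delta=1.0000 Bond=-12.9236
(1,0): Delta=1.0000 Bond=-14.9914
(1,1): Delta=1.0000 Bond=-14.9914
V0=7.0764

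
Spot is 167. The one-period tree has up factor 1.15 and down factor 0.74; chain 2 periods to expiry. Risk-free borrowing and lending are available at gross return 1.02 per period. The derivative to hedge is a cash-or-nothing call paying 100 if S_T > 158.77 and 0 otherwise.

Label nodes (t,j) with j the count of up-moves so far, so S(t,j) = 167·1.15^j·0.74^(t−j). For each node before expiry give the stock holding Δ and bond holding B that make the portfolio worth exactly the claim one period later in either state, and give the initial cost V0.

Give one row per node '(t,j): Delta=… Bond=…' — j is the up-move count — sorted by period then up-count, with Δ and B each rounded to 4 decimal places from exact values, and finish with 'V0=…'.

Since d<R<u, set p* = (R−d)/(u−d) = 0.6829; price each node as the discounted p*-expectation of its children.
Terminal payoffs: V(2,0)=0.0000, V(2,1)=0.0000, V(2,2)=100.0000
  t=1,j=0: stock 123.5800 → up 142.1170 (V=0.0000), down 91.4492 (V=0.0000). Price 0.0000; hedge Δ=0.0000, bond B=0.0000.
  t=1,j=1: stock 192.0500 → up 220.8575 (V=100.0000), down 142.1170 (V=0.0000). Price 66.9536; hedge Δ=1.2700, bond B=-176.9488.
  t=0,j=0: stock 167.0000 → up 192.0500 (V=66.9536), down 123.5800 (V=0.0000). Price 44.8279; hedge Δ=0.9779, bond B=-118.4736.
Self-financing check: at every node Δ·S+B equals the discounted successor values.

(0,0): Delta=0.9779 Bond=-118.4736
(1,0): Delta=0.0000 Bond=0.0000
(1,1): Delta=1.2700 Bond=-176.9488
V0=44.8279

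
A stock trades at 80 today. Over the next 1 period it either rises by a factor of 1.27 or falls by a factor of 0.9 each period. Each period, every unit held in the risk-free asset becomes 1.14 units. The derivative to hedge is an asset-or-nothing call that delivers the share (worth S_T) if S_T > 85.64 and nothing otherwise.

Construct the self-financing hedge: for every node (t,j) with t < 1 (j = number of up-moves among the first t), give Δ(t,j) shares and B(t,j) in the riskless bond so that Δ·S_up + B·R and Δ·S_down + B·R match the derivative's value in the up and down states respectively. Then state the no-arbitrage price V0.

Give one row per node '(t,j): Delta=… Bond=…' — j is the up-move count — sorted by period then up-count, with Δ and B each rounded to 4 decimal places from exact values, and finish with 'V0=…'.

Under the risk-neutral measure, an up-move has probability p* = (R−d)/(u−d) = 0.6486 and values discount at R = 1.14.
At expiry t=1: V(1,0)=0.0000, V(1,1)=101.6000
(0,0): S=80.0000. Δ = (V_up−V_dn)/(S_up−S_dn) = (101.6000−0.0000)/(101.6000−72.0000) = 3.4324. V = [p*·101.6000 + (1−p*)·0.0000]/1.14 = 57.8094. B = V − Δ·S = -216.7852.
Check: Δ(0,0)·S0 + B(0,0) = 57.8094 = V0.

(0,0): Delta=3.4324 Bond=-216.7852
V0=57.8094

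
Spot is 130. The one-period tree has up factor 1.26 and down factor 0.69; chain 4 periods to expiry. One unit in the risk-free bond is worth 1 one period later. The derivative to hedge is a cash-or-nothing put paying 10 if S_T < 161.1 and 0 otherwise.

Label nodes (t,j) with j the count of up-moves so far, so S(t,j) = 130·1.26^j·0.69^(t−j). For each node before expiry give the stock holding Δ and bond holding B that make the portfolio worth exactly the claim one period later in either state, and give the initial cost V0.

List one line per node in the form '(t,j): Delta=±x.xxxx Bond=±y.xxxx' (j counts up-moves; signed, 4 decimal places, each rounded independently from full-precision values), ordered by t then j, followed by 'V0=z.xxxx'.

Since d<R<u, set p* = (R−d)/(u−d) = 0.5439; price each node as the discounted p*-expectation of its children.
At expiry t=4: V(4,0)=10.0000, V(4,1)=10.0000, V(4,2)=10.0000, V(4,3)=0.0000, V(4,4)=0.0000
(3,0): S=42.7062. Δ = (V_up−V_dn)/(S_up−S_dn) = (10.0000−10.0000)/(53.8098−29.4673) = 0.0000. V = [p*·10.0000 + (1−p*)·10.0000]/1 = 10.0000. B = V − Δ·S = 10.0000.
(3,1): S=77.9852. Δ = (V_up−V_dn)/(S_up−S_dn) = (10.0000−10.0000)/(98.2613−53.8098) = 0.0000. V = [p*·10.0000 + (1−p*)·10.0000]/1 = 10.0000. B = V − Δ·S = 10.0000.
(3,2): S=142.4077. Δ = (V_up−V_dn)/(S_up−S_dn) = (0.0000−10.0000)/(179.4337−98.2613) = -0.1232. V = [p*·0.0000 + (1−p*)·10.0000]/1 = 4.5614. B = V − Δ·S = 22.1053.
(3,3): S=260.0489. Δ = (V_up−V_dn)/(S_up−S_dn) = (0.0000−0.0000)/(327.6616−179.4337) = 0.0000. V = [p*·0.0000 + (1−p*)·0.0000]/1 = 0.0000. B = V − Δ·S = 0.0000.
(2,0): S=61.8930. Δ = (V_up−V_dn)/(S_up−S_dn) = (10.0000−10.0000)/(77.9852−42.7062) = 0.0000. V = [p*·10.0000 + (1−p*)·10.0000]/1 = 10.0000. B = V − Δ·S = 10.0000.
(2,1): S=113.0220. Δ = (V_up−V_dn)/(S_up−S_dn) = (4.5614−10.0000)/(142.4077−77.9852) = -0.0844. V = [p*·4.5614 + (1−p*)·10.0000]/1 = 7.0422. B = V − Δ·S = 16.5836.
(2,2): S=206.3880. Δ = (V_up−V_dn)/(S_up−S_dn) = (0.0000−4.5614)/(260.0489−142.4077) = -0.0388. V = [p*·0.0000 + (1−p*)·4.5614]/1 = 2.0806. B = V − Δ·S = 10.0831.
(1,0): S=89.7000. Δ = (V_up−V_dn)/(S_up−S_dn) = (7.0422−10.0000)/(113.0220−61.8930) = -0.0579. V = [p*·7.0422 + (1−p*)·10.0000]/1 = 8.3914. B = V − Δ·S = 13.5805.
(1,1): S=163.8000. Δ = (V_up−V_dn)/(S_up−S_dn) = (2.0806−7.0422)/(206.3880−113.0220) = -0.0531. V = [p*·2.0806 + (1−p*)·7.0422]/1 = 4.3438. B = V − Δ·S = 13.0482.
(0,0): S=130.0000. Δ = (V_up−V_dn)/(S_up−S_dn) = (4.3438−8.3914)/(163.8000−89.7000) = -0.0546. V = [p*·4.3438 + (1−p*)·8.3914]/1 = 6.1900. B = V − Δ·S = 13.2910.
Check: Δ(0,0)·S0 + B(0,0) = 6.1900 = V0.

(0,0): Delta=-0.0546 Bond=13.2910
(1,0): Delta=-0.0579 Bond=13.5805
(1,1): Delta=-0.0531 Bond=13.0482
(2,0): Delta=0.0000 Bond=10.0000
(2,1): Delta=-0.0844 Bond=16.5836
(2,2): Delta=-0.0388 Bond=10.0831
(3,0): Delta=0.0000 Bond=10.0000
(3,1): Delta=0.0000 Bond=10.0000
(3,2): Delta=-0.1232 Bond=22.1053
(3,3): Delta=0.0000 Bond=0.0000
V0=6.1900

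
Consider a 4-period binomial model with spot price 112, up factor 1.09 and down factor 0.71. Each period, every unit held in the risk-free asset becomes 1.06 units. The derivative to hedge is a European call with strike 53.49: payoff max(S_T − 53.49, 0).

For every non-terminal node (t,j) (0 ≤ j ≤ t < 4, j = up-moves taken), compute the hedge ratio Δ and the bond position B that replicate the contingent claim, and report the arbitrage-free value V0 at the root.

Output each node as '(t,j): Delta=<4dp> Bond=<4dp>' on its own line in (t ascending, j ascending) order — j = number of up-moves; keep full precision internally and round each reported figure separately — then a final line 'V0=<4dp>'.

(0,0): Delta=0.9965 Bond=-41.9649
(1,0): Delta=0.9552 Bond=-41.2002
(1,1): Delta=0.9988 Bond=-44.7642
(2,0): Delta=0.5504 Bond=-20.8133
(2,1): Delta=0.9778 Bond=-45.6315
(2,2): Delta=1.0000 Bond=-47.6059
(3,0): Delta=0.0000 Bond=0.0000
(3,1): Delta=0.5811 Bond=-23.9531
(3,2): Delta=1.0000 Bond=-50.4623
(3,3): Delta=1.0000 Bond=-50.4623
V0=69.6457

No-arbitrage ⇒ martingale measure with p* = (R−d)/(u−d) = 0.9211.
Terminal payoffs: V(4,0)=0.0000, V(4,1)=0.0000, V(4,2)=13.5892, V(4,3)=49.4907, V(4,4)=104.6071
Node (3,0) S=40.0860: V=(p*·0.0000+(1−p*)·0.0000)/1.06=0.0000; Δ=(0.0000−0.0000)/(43.6938−28.4611)=0.0000; B=V−Δ·S=0.0000
Node (3,1) S=61.5405: V=(p*·13.5892+(1−p*)·0.0000)/1.06=11.8079; Δ=(13.5892−0.0000)/(67.0792−43.6938)=0.5811; B=V−Δ·S=-23.9531
Node (3,2) S=94.4777: V=(p*·49.4907+(1−p*)·13.5892)/1.06=44.0154; Δ=(49.4907−13.5892)/(102.9807−67.0792)=1.0000; B=V−Δ·S=-50.4623
Node (3,3) S=145.0432: V=(p*·104.6071+(1−p*)·49.4907)/1.06=94.5810; Δ=(104.6071−49.4907)/(158.0971−102.9807)=1.0000; B=V−Δ·S=-50.4623
Node (2,0) S=56.4592: V=(p*·11.8079+(1−p*)·0.0000)/1.06=10.2601; Δ=(11.8079−0.0000)/(61.5405−40.0860)=0.5504; B=V−Δ·S=-20.8133
Node (2,1) S=86.6768: V=(p*·44.0154+(1−p*)·11.8079)/1.06=39.1252; Δ=(44.0154−11.8079)/(94.4777−61.5405)=0.9778; B=V−Δ·S=-45.6315
Node (2,2) S=133.0672: V=(p*·94.5810+(1−p*)·44.0154)/1.06=85.4613; Δ=(94.5810−44.0154)/(145.0432−94.4777)=1.0000; B=V−Δ·S=-47.6059
Node (1,0) S=79.5200: V=(p*·39.1252+(1−p*)·10.2601)/1.06=34.7608; Δ=(39.1252−10.2601)/(86.6768−56.4592)=0.9552; B=V−Δ·S=-41.2002
Node (1,1) S=122.0800: V=(p*·85.4613+(1−p*)·39.1252)/1.06=77.1728; Δ=(85.4613−39.1252)/(133.0672−86.6768)=0.9988; B=V−Δ·S=-44.7642
Node (0,0) S=112.0000: V=(p*·77.1728+(1−p*)·34.7608)/1.06=69.6457; Δ=(77.1728−34.7608)/(122.0800−79.5200)=0.9965; B=V−Δ·S=-41.9649
The time-0 hedge costs 69.6457, which is the no-arbitrage price.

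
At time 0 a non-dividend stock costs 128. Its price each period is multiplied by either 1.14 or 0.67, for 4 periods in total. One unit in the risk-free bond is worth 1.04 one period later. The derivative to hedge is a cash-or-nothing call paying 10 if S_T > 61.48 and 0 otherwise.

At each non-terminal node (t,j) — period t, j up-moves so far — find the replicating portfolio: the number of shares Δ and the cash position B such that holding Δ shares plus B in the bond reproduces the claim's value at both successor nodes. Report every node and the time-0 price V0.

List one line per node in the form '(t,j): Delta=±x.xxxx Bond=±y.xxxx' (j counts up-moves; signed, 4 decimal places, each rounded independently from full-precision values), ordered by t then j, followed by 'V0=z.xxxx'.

The replicating-portfolio and risk-neutral prices coincide; use p* = (1.04−0.67)/(1.14−0.67) = 0.7872 for the latter.
Terminal payoffs: V(4,0)=0.0000, V(4,1)=0.0000, V(4,2)=10.0000, V(4,3)=10.0000, V(4,4)=10.0000
  t=3,j=0: stock 38.4977 → up 43.8873 (V=0.0000), down 25.7934 (V=0.0000). Price 0.0000; hedge Δ=0.0000, bond B=0.0000.
  t=3,j=1: stock 65.5035 → up 74.6740 (V=10.0000), down 43.8873 (V=0.0000). Price 7.5696; hedge Δ=0.3248, bond B=-13.7070.
  t=3,j=2: stock 111.4537 → up 127.0572 (V=10.0000), down 74.6740 (V=10.0000). Price 9.6154; hedge Δ=0.0000, bond B=9.6154.
  t=3,j=3: stock 189.6376 → up 216.1869 (V=10.0000), down 127.0572 (V=10.0000). Price 9.6154; hedge Δ=0.0000, bond B=9.6154.
  t=2,j=0: stock 57.4592 → up 65.5035 (V=7.5696), down 38.4977 (V=0.0000). Price 5.7298; hedge Δ=0.2803, bond B=-10.3756.
  t=2,j=1: stock 97.7664 → up 111.4537 (V=9.6154), down 65.5035 (V=7.5696). Price 8.8270; hedge Δ=0.0445, bond B=4.4742.
  t=2,j=2: stock 166.3488 → up 189.6376 (V=9.6154), down 111.4537 (V=9.6154). Price 9.2456; hedge Δ=0.0000, bond B=9.2456.
  t=1,j=0: stock 85.7600 → up 97.7664 (V=8.8270), down 57.4592 (V=5.7298). Price 7.8539; hedge Δ=0.0768, bond B=1.2641.
  t=1,j=1: stock 145.9200 → up 166.3488 (V=9.2456), down 97.7664 (V=8.8270). Price 8.8043; hedge Δ=0.0061, bond B=7.9138.
  t=0,j=0: stock 128.0000 → up 145.9200 (V=8.8043), down 85.7600 (V=7.8539). Price 8.2713; hedge Δ=0.0158, bond B=6.2490.
Self-financing check: at every node Δ·S+B equals the discounted successor values.

(0,0): Delta=0.0158 Bond=6.2490
(1,0): Delta=0.0768 Bond=1.2641
(1,1): Delta=0.0061 Bond=7.9138
(2,0): Delta=0.2803 Bond=-10.3756
(2,1): Delta=0.0445 Bond=4.4742
(2,2): Delta=0.0000 Bond=9.2456
(3,0): Delta=0.0000 Bond=0.0000
(3,1): Delta=0.3248 Bond=-13.7070
(3,2): Delta=0.0000 Bond=9.6154
(3,3): Delta=0.0000 Bond=9.6154
V0=8.2713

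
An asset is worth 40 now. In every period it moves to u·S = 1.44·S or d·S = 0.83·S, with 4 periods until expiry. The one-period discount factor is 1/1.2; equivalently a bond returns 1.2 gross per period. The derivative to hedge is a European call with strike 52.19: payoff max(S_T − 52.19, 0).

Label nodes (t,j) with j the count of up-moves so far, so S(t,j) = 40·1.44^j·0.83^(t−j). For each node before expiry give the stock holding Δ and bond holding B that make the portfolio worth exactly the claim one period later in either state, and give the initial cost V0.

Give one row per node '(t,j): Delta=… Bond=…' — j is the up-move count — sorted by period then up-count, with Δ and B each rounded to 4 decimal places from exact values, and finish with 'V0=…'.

The replicating-portfolio and risk-neutral prices coincide; use p* = (1.2−0.83)/(1.44−0.83) = 0.6066 for the latter.
At expiry t=4: V(4,0)=0.0000, V(4,1)=0.0000, V(4,2)=4.9501, V(4,3)=46.9447, V(4,4)=119.8027
  t=3,j=0: stock 22.8715 → up 32.9349 (V=0.0000), down 18.9833 (V=0.0000). Price 0.0000; hedge Δ=0.0000, bond B=0.0000.
  t=3,j=1: stock 39.6806 → up 57.1401 (V=4.9501), down 32.9349 (V=0.0000). Price 2.5021; hedge Δ=0.2045, bond B=-5.6128.
  t=3,j=2: stock 68.8435 → up 99.1347 (V=46.9447), down 57.1401 (V=4.9501). Price 25.3519; hedge Δ=1.0000, bond B=-43.4917.
  t=3,j=3: stock 119.4394 → up 171.9927 (V=119.8027), down 99.1347 (V=46.9447). Price 75.9477; hedge Δ=1.0000, bond B=-43.4917.
  t=2,j=0: stock 27.5560 → up 39.6806 (V=2.5021), down 22.8715 (V=0.0000). Price 1.2647; hedge Δ=0.1489, bond B=-2.8371.
  t=2,j=1: stock 47.8080 → up 68.8435 (V=25.3519), down 39.6806 (V=2.5021). Price 13.6348; hedge Δ=0.7835, bond B=-23.8238.
  t=2,j=2: stock 82.9440 → up 119.4394 (V=75.9477), down 68.8435 (V=25.3519). Price 46.7009; hedge Δ=1.0000, bond B=-36.2431.
  t=1,j=0: stock 33.2000 → up 47.8080 (V=13.6348), down 27.5560 (V=1.2647). Price 7.3066; hedge Δ=0.6108, bond B=-12.9723.
  t=1,j=1: stock 57.6000 → up 82.9440 (V=46.7009), down 47.8080 (V=13.6348). Price 28.0761; hedge Δ=0.9411, bond B=-26.1306.
  t=0,j=0: stock 40.0000 → up 57.6000 (V=28.0761), down 33.2000 (V=7.3066). Price 16.5871; hedge Δ=0.8512, bond B=-17.4613.
The time-0 hedge costs 16.5871, which is the no-arbitrage price.

(0,0): Delta=0.8512 Bond=-17.4613
(1,0): Delta=0.6108 Bond=-12.9723
(1,1): Delta=0.9411 Bond=-26.1306
(2,0): Delta=0.1489 Bond=-2.8371
(2,1): Delta=0.7835 Bond=-23.8238
(2,2): Delta=1.0000 Bond=-36.2431
(3,0): Delta=0.0000 Bond=0.0000
(3,1): Delta=0.2045 Bond=-5.6128
(3,2): Delta=1.0000 Bond=-43.4917
(3,3): Delta=1.0000 Bond=-43.4917
V0=16.5871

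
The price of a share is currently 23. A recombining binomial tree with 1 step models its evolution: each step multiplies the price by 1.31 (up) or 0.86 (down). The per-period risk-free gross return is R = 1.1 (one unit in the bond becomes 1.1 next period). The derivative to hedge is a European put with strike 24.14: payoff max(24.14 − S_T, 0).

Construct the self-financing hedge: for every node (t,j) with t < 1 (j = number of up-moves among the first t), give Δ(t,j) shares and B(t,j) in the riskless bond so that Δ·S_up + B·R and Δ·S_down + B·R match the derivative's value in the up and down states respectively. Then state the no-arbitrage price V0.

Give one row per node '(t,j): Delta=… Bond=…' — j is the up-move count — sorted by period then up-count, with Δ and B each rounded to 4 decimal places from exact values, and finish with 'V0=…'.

Under the risk-neutral measure, an up-move has probability p* = (R−d)/(u−d) = 0.5333 and values discount at R = 1.1.
At expiry t=1: V(1,0)=4.3600, V(1,1)=0.0000
  t=0,j=0: stock 23.0000 → up 30.1300 (V=0.0000), down 19.7800 (V=4.3600). Price 1.8497; hedge Δ=-0.4213, bond B=11.5386.
Each (Δ,B) replicates both successor values, so the strategy is self-financing and V0 is arbitrage-free.

(0,0): Delta=-0.4213 Bond=11.5386
V0=1.8497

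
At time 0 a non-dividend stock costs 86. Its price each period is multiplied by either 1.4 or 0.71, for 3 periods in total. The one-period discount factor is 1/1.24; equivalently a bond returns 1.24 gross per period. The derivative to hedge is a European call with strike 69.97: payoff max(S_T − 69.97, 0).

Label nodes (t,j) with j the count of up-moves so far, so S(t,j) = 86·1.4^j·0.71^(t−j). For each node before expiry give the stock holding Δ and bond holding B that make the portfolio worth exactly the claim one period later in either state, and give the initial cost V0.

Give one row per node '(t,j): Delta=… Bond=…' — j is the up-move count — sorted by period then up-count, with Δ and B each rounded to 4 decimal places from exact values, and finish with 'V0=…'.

Under the risk-neutral measure, an up-move has probability p* = (R−d)/(u−d) = 0.7681 and values discount at R = 1.24.
Terminal values V(3,·): V(3,0)=0.0000, V(3,1)=0.0000, V(3,2)=49.7076, V(3,3)=166.0140
Node (2,0) S=43.3526: V=(p*·0.0000+(1−p*)·0.0000)/1.24=0.0000; Δ=(0.0000−0.0000)/(60.6936−30.7803)=0.0000; B=V−Δ·S=0.0000
Node (2,1) S=85.4840: V=(p*·49.7076+(1−p*)·0.0000)/1.24=30.7913; Δ=(49.7076−0.0000)/(119.6776−60.6936)=0.8427; B=V−Δ·S=-41.2487
Node (2,2) S=168.5600: V=(p*·166.0140+(1−p*)·49.7076)/1.24=112.1326; Δ=(166.0140−49.7076)/(235.9840−119.6776)=1.0000; B=V−Δ·S=-56.4274
Node (1,0) S=61.0600: V=(p*·30.7913+(1−p*)·0.0000)/1.24=19.0736; Δ=(30.7913−0.0000)/(85.4840−43.3526)=0.7308; B=V−Δ·S=-25.5514
Node (1,1) S=120.4000: V=(p*·112.1326+(1−p*)·30.7913)/1.24=75.2184; Δ=(112.1326−30.7913)/(168.5600−85.4840)=0.9791; B=V−Δ·S=-42.6675
Node (0,0) S=86.0000: V=(p*·75.2184+(1−p*)·19.0736)/1.24=50.1607; Δ=(75.2184−19.0736)/(120.4000−61.0600)=0.9462; B=V−Δ·S=-31.2085
Each (Δ,B) replicates both successor values, so the strategy is self-financing and V0 is arbitrage-free.

(0,0): Delta=0.9462 Bond=-31.2085
(1,0): Delta=0.7308 Bond=-25.5514
(1,1): Delta=0.9791 Bond=-42.6675
(2,0): Delta=0.0000 Bond=0.0000
(2,1): Delta=0.8427 Bond=-41.2487
(2,2): Delta=1.0000 Bond=-56.4274
V0=50.1607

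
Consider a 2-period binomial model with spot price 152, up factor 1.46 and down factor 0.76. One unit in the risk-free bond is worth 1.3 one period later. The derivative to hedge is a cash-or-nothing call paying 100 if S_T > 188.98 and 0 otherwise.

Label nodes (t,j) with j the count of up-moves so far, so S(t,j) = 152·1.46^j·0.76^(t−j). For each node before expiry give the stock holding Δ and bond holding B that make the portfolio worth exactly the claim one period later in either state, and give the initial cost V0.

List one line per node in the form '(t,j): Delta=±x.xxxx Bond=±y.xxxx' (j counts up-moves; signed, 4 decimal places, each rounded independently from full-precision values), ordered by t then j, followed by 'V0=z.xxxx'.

Since d<R<u, set p* = (R−d)/(u−d) = 0.7714; price each node as the discounted p*-expectation of its children.
At expiry t=2: V(2,0)=0.0000, V(2,1)=0.0000, V(2,2)=100.0000
Node (1,0) S=115.5200: V=(p*·0.0000+(1−p*)·0.0000)/1.3=0.0000; Δ=(0.0000−0.0000)/(168.6592−87.7952)=0.0000; B=V−Δ·S=0.0000
Node (1,1) S=221.9200: V=(p*·100.0000+(1−p*)·0.0000)/1.3=59.3407; Δ=(100.0000−0.0000)/(324.0032−168.6592)=0.6437; B=V−Δ·S=-83.5165
Node (0,0) S=152.0000: V=(p*·59.3407+(1−p*)·0.0000)/1.3=35.2131; Δ=(59.3407−0.0000)/(221.9200−115.5200)=0.5577; B=V−Δ·S=-49.5592
Each (Δ,B) replicates both successor values, so the strategy is self-financing and V0 is arbitrage-free.

(0,0): Delta=0.5577 Bond=-49.5592
(1,0): Delta=0.0000 Bond=0.0000
(1,1): Delta=0.6437 Bond=-83.5165
V0=35.2131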